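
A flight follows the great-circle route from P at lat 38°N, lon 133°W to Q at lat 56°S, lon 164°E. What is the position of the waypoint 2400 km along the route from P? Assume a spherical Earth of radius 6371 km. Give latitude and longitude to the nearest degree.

≈ lat 19°N, lon 145°W

From cos δ = sin φ₁ sin φ₂ + cos φ₁ cos φ₂ cos Δλ, the central angle is δ ≈ 1.886 rad (108.1°). The total great-circle distance is δ·R ≈ 1.886 × 6371 ≈ 12018 km, so the target fraction is f = 2400/12018 ≈ 0.200.
Interpolate at f ≈ 0.200 with slerp weights a = sin((1−f)δ)/sin δ ≈ 1.050, b = sin(fδ)/sin δ ≈ 0.387.
p = a·p₁ + b·p₂ ≈ (-0.772, -0.545, 0.326); φ = arcsin(p_z) ≈ 19.00°, λ = atan2(p_y, p_x) ≈ -144.77°.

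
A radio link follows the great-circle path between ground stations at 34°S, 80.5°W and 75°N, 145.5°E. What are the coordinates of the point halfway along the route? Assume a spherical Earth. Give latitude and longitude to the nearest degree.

Convert each endpoint to a unit vector on the sphere (x = cos φ cos λ, y = cos φ sin λ, z = sin φ).
The central angle between the endpoints is δ = arccos(p₁·p₂) ≈ 2.331 rad (133.6°).
Interpolate at f = 1/2 with slerp weights a = sin((1−f)δ)/sin δ ≈ 1.268, b = sin(fδ)/sin δ ≈ 1.268.
p = a·p₁ + b·p₂ ≈ (-0.097, -0.851, 0.516); φ = arcsin(p_z) ≈ 31.06°, λ = atan2(p_y, p_x) ≈ -96.50°.

≈ 31°N, 97°W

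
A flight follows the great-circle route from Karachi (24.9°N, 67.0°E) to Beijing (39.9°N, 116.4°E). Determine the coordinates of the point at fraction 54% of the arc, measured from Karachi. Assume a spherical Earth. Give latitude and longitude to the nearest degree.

Convert each endpoint to a unit vector on the sphere (x = cos φ cos λ, y = cos φ sin λ, z = sin φ).
The central angle between the endpoints is δ = arccos(p₁·p₂) ≈ 0.763 rad (43.7°).
Interpolate at f = 0.54 with slerp weights a = sin((1−f)δ)/sin δ ≈ 0.497, b = sin(fδ)/sin δ ≈ 0.579.
p = a·p₁ + b·p₂ ≈ (-0.021, 0.814, 0.581); φ = arcsin(p_z) ≈ 35.53°, λ = atan2(p_y, p_x) ≈ 91.50°.

≈ (36°N, 92°E)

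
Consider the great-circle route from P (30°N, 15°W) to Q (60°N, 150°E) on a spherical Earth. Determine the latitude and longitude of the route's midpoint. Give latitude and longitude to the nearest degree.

≈ (74°N, 4°E)

Convert each endpoint to a unit vector on the sphere (x = cos φ cos λ, y = cos φ sin λ, z = sin φ).
The central angle between the endpoints is δ = arccos(p₁·p₂) ≈ 1.556 rad (89.2°).
Interpolate at f = 1/2 with slerp weights a = sin((1−f)δ)/sin δ ≈ 0.702, b = sin(fδ)/sin δ ≈ 0.702.
p = a·p₁ + b·p₂ ≈ (0.283, 0.018, 0.959); φ = arcsin(p_z) ≈ 73.51°, λ = atan2(p_y, p_x) ≈ 3.67°.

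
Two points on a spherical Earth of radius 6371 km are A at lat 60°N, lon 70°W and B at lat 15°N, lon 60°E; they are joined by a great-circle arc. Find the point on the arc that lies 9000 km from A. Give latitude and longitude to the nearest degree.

≈ lat 28°N, lon 54°E

Write both endpoints as unit vectors p₁, p₂ with components (cos φ cos λ, cos φ sin λ, sin φ).
The central angle between the endpoints is δ = arccos(p₁·p₂) ≈ 1.657 rad (95.0°). The total great-circle distance is δ·R ≈ 1.657 × 6371 ≈ 10558 km, so the target fraction is f = 9000/10558 ≈ 0.852.
Interpolate at f ≈ 0.852 with slerp weights a = sin((1−f)δ)/sin δ ≈ 0.243, b = sin(fδ)/sin δ ≈ 0.991.
p = a·p₁ + b·p₂ ≈ (0.520, 0.715, 0.467); φ = arcsin(p_z) ≈ 27.84°, λ = atan2(p_y, p_x) ≈ 53.96°.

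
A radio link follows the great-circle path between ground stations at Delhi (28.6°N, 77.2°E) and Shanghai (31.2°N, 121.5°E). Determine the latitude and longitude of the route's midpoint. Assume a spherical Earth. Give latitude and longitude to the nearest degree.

Convert each endpoint to a unit vector on the sphere (x = cos φ cos λ, y = cos φ sin λ, z = sin φ).
The central angle between the endpoints is δ = arccos(p₁·p₂) ≈ 0.667 rad (38.2°).
Interpolate at f = 1/2 with slerp weights a = sin((1−f)δ)/sin δ ≈ 0.529, b = sin(fδ)/sin δ ≈ 0.529.
p = a·p₁ + b·p₂ ≈ (-0.134, 0.839, 0.527); φ = arcsin(p_z) ≈ 31.83°, λ = atan2(p_y, p_x) ≈ 99.05°.

≈ (32°N, 99°E)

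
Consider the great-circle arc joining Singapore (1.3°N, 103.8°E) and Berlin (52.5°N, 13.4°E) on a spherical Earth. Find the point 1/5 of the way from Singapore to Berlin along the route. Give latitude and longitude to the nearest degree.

The haversine formula gives a central angle δ ≈ 1.557 rad (89.2°) between the endpoints.
Interpolate at f = 1/5 with slerp weights a = sin((1−f)δ)/sin δ ≈ 0.948, b = sin(fδ)/sin δ ≈ 0.306.
p = a·p₁ + b·p₂ ≈ (-0.045, 0.963, 0.265); φ = arcsin(p_z) ≈ 15.34°, λ = atan2(p_y, p_x) ≈ 92.65°.

≈ 15°N, 93°E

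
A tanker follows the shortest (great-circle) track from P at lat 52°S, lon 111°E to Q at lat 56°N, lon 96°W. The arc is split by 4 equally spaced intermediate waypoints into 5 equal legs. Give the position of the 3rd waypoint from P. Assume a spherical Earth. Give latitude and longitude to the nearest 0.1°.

≈ lat 21.7°N, lon 174.0°W

Convert each endpoint to a unit vector on the sphere (x = cos φ cos λ, y = cos φ sin λ, z = sin φ).
The central angle between the endpoints is δ = arccos(p₁·p₂) ≈ 2.858 rad (163.7°).
Interpolate at f = 3/5 with slerp weights a = sin((1−f)δ)/sin δ ≈ 3.251, b = sin(fδ)/sin δ ≈ 3.536.
p = a·p₁ + b·p₂ ≈ (-0.924, -0.098, 0.369); φ = arcsin(p_z) ≈ 21.68°, λ = atan2(p_y, p_x) ≈ -173.96°.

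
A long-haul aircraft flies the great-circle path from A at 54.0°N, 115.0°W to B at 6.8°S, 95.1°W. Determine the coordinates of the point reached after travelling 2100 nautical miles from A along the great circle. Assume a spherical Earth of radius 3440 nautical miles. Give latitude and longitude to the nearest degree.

From cos δ = sin φ₁ sin φ₂ + cos φ₁ cos φ₂ cos Δλ, the central angle is δ ≈ 1.101 rad (63.1°). The total great-circle distance is δ·R ≈ 1.101 × 3440 ≈ 3786 nmi, so the target fraction is f = 2100/3786 ≈ 0.555.
Interpolate at f ≈ 0.555 with slerp weights a = sin((1−f)δ)/sin δ ≈ 0.528, b = sin(fδ)/sin δ ≈ 0.643.
p = a·p₁ + b·p₂ ≈ (-0.188, -0.917, 0.351); φ = arcsin(p_z) ≈ 20.55°, λ = atan2(p_y, p_x) ≈ -101.58°.

≈ 21°N, 102°W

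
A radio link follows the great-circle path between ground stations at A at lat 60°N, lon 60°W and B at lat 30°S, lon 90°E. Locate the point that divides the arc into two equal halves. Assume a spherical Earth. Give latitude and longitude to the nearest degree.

The haversine formula gives a central angle δ ≈ 2.512 rad (143.9°) between the endpoints.
Interpolate at f = 1/2 with slerp weights a = sin((1−f)δ)/sin δ ≈ 1.614, b = sin(fδ)/sin δ ≈ 1.614.
p = a·p₁ + b·p₂ ≈ (0.403, 0.699, 0.591); φ = arcsin(p_z) ≈ 36.21°, λ = atan2(p_y, p_x) ≈ 60.00°.

≈ lat 36°N, lon 60°E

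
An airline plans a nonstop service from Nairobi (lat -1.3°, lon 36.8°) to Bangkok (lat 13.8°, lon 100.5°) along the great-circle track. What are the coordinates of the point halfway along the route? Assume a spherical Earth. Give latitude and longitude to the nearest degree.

The haversine formula gives a central angle δ ≈ 1.132 rad (64.9°) between the endpoints.
Interpolate at f = 1/2 with slerp weights a = sin((1−f)δ)/sin δ ≈ 0.592, b = sin(fδ)/sin δ ≈ 0.592.
p = a·p₁ + b·p₂ ≈ (0.369, 0.920, 0.128); φ = arcsin(p_z) ≈ 7.35°, λ = atan2(p_y, p_x) ≈ 68.13°.

≈ lat 7°, lon 68°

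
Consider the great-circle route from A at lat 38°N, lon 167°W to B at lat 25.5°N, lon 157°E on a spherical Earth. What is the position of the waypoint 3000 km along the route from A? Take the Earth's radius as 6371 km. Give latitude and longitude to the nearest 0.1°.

Write both endpoints as unit vectors p₁, p₂ with components (cos φ cos λ, cos φ sin λ, sin φ).
The central angle between the endpoints is δ = arccos(p₁·p₂) ≈ 0.573 rad (32.8°). The total great-circle distance is δ·R ≈ 0.573 × 6371 ≈ 3648 km, so the target fraction is f = 3000/3648 ≈ 0.822.
Interpolate at f ≈ 0.822 with slerp weights a = sin((1−f)δ)/sin δ ≈ 0.188, b = sin(fδ)/sin δ ≈ 0.837.
p = a·p₁ + b·p₂ ≈ (-0.840, 0.262, 0.476); φ = arcsin(p_z) ≈ 28.42°, λ = atan2(p_y, p_x) ≈ 162.67°.

≈ lat 28.4°N, lon 162.7°E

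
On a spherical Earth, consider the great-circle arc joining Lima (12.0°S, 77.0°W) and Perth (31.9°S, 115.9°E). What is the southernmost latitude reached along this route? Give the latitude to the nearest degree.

The great circle lies in the plane with unit normal n̂ = (p₁ × p₂)/|p₁ × p₂|.
Here n̂_z ≈ -0.259; the vertex latitude is φ_max = arccos|n̂_z| ≈ 75.0°.
Check via Clairaut: cos φ_max = |cos φ₁| · sin C = cos(12.0°)·sin(164.6°) ≈ 0.259, again giving ≈ 75.0°.

≈ 75°S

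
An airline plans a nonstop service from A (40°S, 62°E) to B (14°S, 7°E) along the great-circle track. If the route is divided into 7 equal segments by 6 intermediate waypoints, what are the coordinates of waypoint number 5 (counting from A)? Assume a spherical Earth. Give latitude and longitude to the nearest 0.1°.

The haversine formula gives a central angle δ ≈ 0.950 rad (54.4°) between the endpoints.
Interpolate at f = 5/7 with slerp weights a = sin((1−f)δ)/sin δ ≈ 0.330, b = sin(fδ)/sin δ ≈ 0.772.
p = a·p₁ + b·p₂ ≈ (0.862, 0.314, -0.399); φ = arcsin(p_z) ≈ -23.49°, λ = atan2(p_y, p_x) ≈ 20.03°.

≈ (23.5°S, 20.0°E)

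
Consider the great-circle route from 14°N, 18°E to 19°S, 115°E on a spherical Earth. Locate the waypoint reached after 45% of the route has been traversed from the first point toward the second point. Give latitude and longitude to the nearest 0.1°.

≈ 1.9°S, 61.0°E

Write both endpoints as unit vectors p₁, p₂ with components (cos φ cos λ, cos φ sin λ, sin φ).
The central angle between the endpoints is δ = arccos(p₁·p₂) ≈ 1.763 rad (101.0°).
Interpolate at f = 0.45 with slerp weights a = sin((1−f)δ)/sin δ ≈ 0.840, b = sin(fδ)/sin δ ≈ 0.726.
p = a·p₁ + b·p₂ ≈ (0.485, 0.874, -0.033); φ = arcsin(p_z) ≈ -1.90°, λ = atan2(p_y, p_x) ≈ 60.97°.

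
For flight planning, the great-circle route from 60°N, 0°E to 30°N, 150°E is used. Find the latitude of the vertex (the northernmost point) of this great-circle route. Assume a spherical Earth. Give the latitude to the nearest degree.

The great circle lies in the plane with unit normal n̂ = (p₁ × p₂)/|p₁ × p₂|.
Here n̂_z ≈ +0.217; the vertex latitude is φ_max = arccos|n̂_z| ≈ 77.5°.
Check via Clairaut: cos φ_max = |cos φ₁| · sin C = cos(60.0°)·sin(25.7°) ≈ 0.217, again giving ≈ 77.5°.

≈ 77°N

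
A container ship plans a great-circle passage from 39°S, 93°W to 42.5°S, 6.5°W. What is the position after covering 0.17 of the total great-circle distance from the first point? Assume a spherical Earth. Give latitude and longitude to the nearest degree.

≈ 44°S, 81°W

From cos δ = sin φ₁ sin φ₂ + cos φ₁ cos φ₂ cos Δλ, the central angle is δ ≈ 1.093 rad (62.6°).
Interpolate at f = 0.17 with slerp weights a = sin((1−f)δ)/sin δ ≈ 0.887, b = sin(fδ)/sin δ ≈ 0.208.
p = a·p₁ + b·p₂ ≈ (0.116, -0.706, -0.699); φ = arcsin(p_z) ≈ -44.33°, λ = atan2(p_y, p_x) ≈ -80.64°.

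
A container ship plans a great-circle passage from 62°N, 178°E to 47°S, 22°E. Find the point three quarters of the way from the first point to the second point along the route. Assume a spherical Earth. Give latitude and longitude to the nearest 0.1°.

≈ 11.3°S, 43.2°E

Write both endpoints as unit vectors p₁, p₂ with components (cos φ cos λ, cos φ sin λ, sin φ).
The central angle between the endpoints is δ = arccos(p₁·p₂) ≈ 2.788 rad (159.8°).
Interpolate at f = 3/4 with slerp weights a = sin((1−f)δ)/sin δ ≈ 1.856, b = sin(fδ)/sin δ ≈ 2.508.
p = a·p₁ + b·p₂ ≈ (0.715, 0.671, -0.196); φ = arcsin(p_z) ≈ -11.28°, λ = atan2(p_y, p_x) ≈ 43.18°.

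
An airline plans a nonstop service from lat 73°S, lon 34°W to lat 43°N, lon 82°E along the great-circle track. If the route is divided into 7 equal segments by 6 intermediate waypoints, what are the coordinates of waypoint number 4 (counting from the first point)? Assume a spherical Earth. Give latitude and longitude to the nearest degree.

≈ lat 13°S, lon 62°E

The haversine formula gives a central angle δ ≈ 2.413 rad (138.2°) between the endpoints.
Interpolate at f = 4/7 with slerp weights a = sin((1−f)δ)/sin δ ≈ 1.290, b = sin(fδ)/sin δ ≈ 1.474.
p = a·p₁ + b·p₂ ≈ (0.463, 0.856, -0.229); φ = arcsin(p_z) ≈ -13.22°, λ = atan2(p_y, p_x) ≈ 61.62°.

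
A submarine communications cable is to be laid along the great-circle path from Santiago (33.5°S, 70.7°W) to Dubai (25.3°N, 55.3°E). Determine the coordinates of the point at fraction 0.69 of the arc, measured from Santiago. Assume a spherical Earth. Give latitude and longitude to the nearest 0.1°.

Write both endpoints as unit vectors p₁, p₂ with components (cos φ cos λ, cos φ sin λ, sin φ).
The central angle between the endpoints is δ = arccos(p₁·p₂) ≈ 2.317 rad (132.8°).
Interpolate at f = 0.69 with slerp weights a = sin((1−f)δ)/sin δ ≈ 0.896, b = sin(fδ)/sin δ ≈ 1.362.
p = a·p₁ + b·p₂ ≈ (0.948, 0.307, 0.087); φ = arcsin(p_z) ≈ 5.00°, λ = atan2(p_y, p_x) ≈ 17.92°.

≈ 5.0°N, 17.9°E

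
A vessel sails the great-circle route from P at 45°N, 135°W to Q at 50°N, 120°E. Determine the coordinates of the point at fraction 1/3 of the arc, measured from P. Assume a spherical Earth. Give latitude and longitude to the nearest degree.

Convert each endpoint to a unit vector on the sphere (x = cos φ cos λ, y = cos φ sin λ, z = sin φ).
The central angle between the endpoints is δ = arccos(p₁·p₂) ≈ 1.133 rad (64.9°).
Interpolate at f = 1/3 with slerp weights a = sin((1−f)δ)/sin δ ≈ 0.757, b = sin(fδ)/sin δ ≈ 0.407.
p = a·p₁ + b·p₂ ≈ (-0.509, -0.152, 0.847); φ = arcsin(p_z) ≈ 57.90°, λ = atan2(p_y, p_x) ≈ -163.40°.

≈ 58°N, 163°W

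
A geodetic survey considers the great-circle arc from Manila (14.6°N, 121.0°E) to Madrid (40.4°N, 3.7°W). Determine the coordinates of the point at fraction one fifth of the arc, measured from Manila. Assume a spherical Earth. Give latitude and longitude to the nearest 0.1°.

The haversine formula gives a central angle δ ≈ 1.830 rad (104.8°) between the endpoints.
Interpolate at f = 1/5 with slerp weights a = sin((1−f)δ)/sin δ ≈ 1.029, b = sin(fδ)/sin δ ≈ 0.370.
p = a·p₁ + b·p₂ ≈ (-0.231, 0.835, 0.499); φ = arcsin(p_z) ≈ 29.95°, λ = atan2(p_y, p_x) ≈ 105.48°.

≈ 29.9°N, 105.5°E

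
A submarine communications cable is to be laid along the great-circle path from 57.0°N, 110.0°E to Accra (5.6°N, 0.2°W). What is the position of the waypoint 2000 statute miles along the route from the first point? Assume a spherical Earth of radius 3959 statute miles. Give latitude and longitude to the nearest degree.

Write both endpoints as unit vectors p₁, p₂ with components (cos φ cos λ, cos φ sin λ, sin φ).
The central angle between the endpoints is δ = arccos(p₁·p₂) ≈ 1.676 rad (96.0°). The total great-circle distance is δ·R ≈ 1.676 × 3959 ≈ 6637 mi, so the target fraction is f = 2000/6637 ≈ 0.301.
Interpolate at f ≈ 0.301 with slerp weights a = sin((1−f)δ)/sin δ ≈ 0.926, b = sin(fδ)/sin δ ≈ 0.487.
p = a·p₁ + b·p₂ ≈ (0.312, 0.472, 0.824); φ = arcsin(p_z) ≈ 55.53°, λ = atan2(p_y, p_x) ≈ 56.58°.

≈ 56°N, 57°E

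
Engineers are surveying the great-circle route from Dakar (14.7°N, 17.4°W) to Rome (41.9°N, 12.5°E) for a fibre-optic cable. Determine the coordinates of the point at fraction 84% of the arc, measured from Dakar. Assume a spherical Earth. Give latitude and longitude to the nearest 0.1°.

≈ 38.1°N, 6.5°E

The haversine formula gives a central angle δ ≈ 0.654 rad (37.5°) between the endpoints.
Interpolate at f = 0.84 with slerp weights a = sin((1−f)δ)/sin δ ≈ 0.172, b = sin(fδ)/sin δ ≈ 0.858.
p = a·p₁ + b·p₂ ≈ (0.782, 0.089, 0.617); φ = arcsin(p_z) ≈ 38.08°, λ = atan2(p_y, p_x) ≈ 6.46°.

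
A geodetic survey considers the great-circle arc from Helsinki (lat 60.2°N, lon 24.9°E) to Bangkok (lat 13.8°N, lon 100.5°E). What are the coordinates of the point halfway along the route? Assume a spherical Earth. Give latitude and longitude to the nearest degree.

≈ lat 43°N, lon 77°E

From cos δ = sin φ₁ sin φ₂ + cos φ₁ cos φ₂ cos Δλ, the central angle is δ ≈ 1.238 rad (70.9°).
Interpolate at f = 1/2 with slerp weights a = sin((1−f)δ)/sin δ ≈ 0.614, b = sin(fδ)/sin δ ≈ 0.614.
p = a·p₁ + b·p₂ ≈ (0.168, 0.715, 0.679); φ = arcsin(p_z) ≈ 42.77°, λ = atan2(p_y, p_x) ≈ 76.76°.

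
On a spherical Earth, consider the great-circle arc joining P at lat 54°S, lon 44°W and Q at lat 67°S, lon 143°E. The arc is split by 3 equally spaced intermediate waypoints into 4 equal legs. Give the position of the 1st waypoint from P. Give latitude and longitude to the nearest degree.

≈ lat 69°S, lon 46°W

From cos δ = sin φ₁ sin φ₂ + cos φ₁ cos φ₂ cos Δλ, the central angle is δ ≈ 1.028 rad (58.9°).
Interpolate at f = 1/4 with slerp weights a = sin((1−f)δ)/sin δ ≈ 0.814, b = sin(fδ)/sin δ ≈ 0.297.
p = a·p₁ + b·p₂ ≈ (0.251, -0.262, -0.932); φ = arcsin(p_z) ≈ -68.68°, λ = atan2(p_y, p_x) ≈ -46.23°.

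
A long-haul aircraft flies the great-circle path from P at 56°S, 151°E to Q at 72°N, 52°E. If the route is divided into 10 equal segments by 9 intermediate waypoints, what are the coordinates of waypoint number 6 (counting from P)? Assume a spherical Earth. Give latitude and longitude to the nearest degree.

Convert each endpoint to a unit vector on the sphere (x = cos φ cos λ, y = cos φ sin λ, z = sin φ).
The central angle between the endpoints is δ = arccos(p₁·p₂) ≈ 2.524 rad (144.6°).
Interpolate at f = 6/10 with slerp weights a = sin((1−f)δ)/sin δ ≈ 1.463, b = sin(fδ)/sin δ ≈ 1.725.
p = a·p₁ + b·p₂ ≈ (-0.387, 0.817, 0.428); φ = arcsin(p_z) ≈ 25.33°, λ = atan2(p_y, p_x) ≈ 115.37°.

≈ 25°N, 115°E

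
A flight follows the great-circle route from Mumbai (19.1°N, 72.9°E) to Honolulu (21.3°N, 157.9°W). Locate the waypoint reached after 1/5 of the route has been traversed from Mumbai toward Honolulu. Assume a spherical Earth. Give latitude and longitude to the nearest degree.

The haversine formula gives a central angle δ ≈ 2.024 rad (115.9°) between the endpoints.
Interpolate at f = 1/5 with slerp weights a = sin((1−f)δ)/sin δ ≈ 1.111, b = sin(fδ)/sin δ ≈ 0.438.
p = a·p₁ + b·p₂ ≈ (-0.069, 0.850, 0.523); φ = arcsin(p_z) ≈ 31.50°, λ = atan2(p_y, p_x) ≈ 94.67°.

≈ (32°N, 95°E)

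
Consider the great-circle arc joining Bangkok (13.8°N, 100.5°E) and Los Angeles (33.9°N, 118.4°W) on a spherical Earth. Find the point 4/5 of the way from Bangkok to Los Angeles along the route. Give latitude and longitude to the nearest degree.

≈ 49°N, 144°W

From cos δ = sin φ₁ sin φ₂ + cos φ₁ cos φ₂ cos Δλ, the central angle is δ ≈ 2.088 rad (119.6°).
Interpolate at f = 4/5 with slerp weights a = sin((1−f)δ)/sin δ ≈ 0.466, b = sin(fδ)/sin δ ≈ 1.145.
p = a·p₁ + b·p₂ ≈ (-0.534, -0.390, 0.750); φ = arcsin(p_z) ≈ 48.56°, λ = atan2(p_y, p_x) ≈ -143.86°.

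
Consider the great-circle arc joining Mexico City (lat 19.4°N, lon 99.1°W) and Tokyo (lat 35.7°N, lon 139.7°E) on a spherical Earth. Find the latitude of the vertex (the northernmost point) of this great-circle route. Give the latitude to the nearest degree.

≈ 48°N

The great circle lies in the plane with unit normal n̂ = (p₁ × p₂)/|p₁ × p₂|.
Here n̂_z ≈ -0.669; the vertex latitude is φ_max = arccos|n̂_z| ≈ 48.0°.
Check via Clairaut: cos φ_max = |cos φ₁| · sin C = cos(19.4°)·sin(45.2°) ≈ 0.669, again giving ≈ 48.0°.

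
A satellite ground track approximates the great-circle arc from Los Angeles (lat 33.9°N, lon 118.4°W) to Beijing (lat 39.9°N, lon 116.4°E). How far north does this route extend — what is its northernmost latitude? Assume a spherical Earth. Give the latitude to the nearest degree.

The great circle lies in the plane with unit normal n̂ = (p₁ × p₂)/|p₁ × p₂|.
Here n̂_z ≈ -0.520; the vertex latitude is φ_max = arccos|n̂_z| ≈ 58.6°.
Check via Clairaut: cos φ_max = |cos φ₁| · sin C = cos(33.9°)·sin(38.8°) ≈ 0.520, again giving ≈ 58.6°.

≈ 59°N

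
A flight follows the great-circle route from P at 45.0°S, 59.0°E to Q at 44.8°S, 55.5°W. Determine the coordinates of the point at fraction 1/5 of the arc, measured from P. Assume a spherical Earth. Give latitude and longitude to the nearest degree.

≈ 55°S, 42°E

Write both endpoints as unit vectors p₁, p₂ with components (cos φ cos λ, cos φ sin λ, sin φ).
The central angle between the endpoints is δ = arccos(p₁·p₂) ≈ 1.276 rad (73.1°).
Interpolate at f = 1/5 with slerp weights a = sin((1−f)δ)/sin δ ≈ 0.891, b = sin(fδ)/sin δ ≈ 0.264.
p = a·p₁ + b·p₂ ≈ (0.431, 0.386, -0.816); φ = arcsin(p_z) ≈ -54.68°, λ = atan2(p_y, p_x) ≈ 41.86°.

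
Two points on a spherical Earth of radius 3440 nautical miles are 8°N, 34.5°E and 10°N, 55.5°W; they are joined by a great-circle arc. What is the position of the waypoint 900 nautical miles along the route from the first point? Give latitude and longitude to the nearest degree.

The haversine formula gives a central angle δ ≈ 1.547 rad (88.6°) between the endpoints. The total great-circle distance is δ·R ≈ 1.547 × 3440 ≈ 5320 nmi, so the target fraction is f = 900/5320 ≈ 0.169.
Interpolate at f ≈ 0.169 with slerp weights a = sin((1−f)δ)/sin δ ≈ 0.960, b = sin(fδ)/sin δ ≈ 0.259.
p = a·p₁ + b·p₂ ≈ (0.928, 0.328, 0.178); φ = arcsin(p_z) ≈ 10.28°, λ = atan2(p_y, p_x) ≈ 19.49°.

≈ 10°N, 19°E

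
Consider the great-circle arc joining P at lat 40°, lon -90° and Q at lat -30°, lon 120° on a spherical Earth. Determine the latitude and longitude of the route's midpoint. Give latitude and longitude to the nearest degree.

≈ lat 18°, lon -178°

The haversine formula gives a central angle δ ≈ 2.681 rad (153.6°) between the endpoints.
Interpolate at f = 1/2 with slerp weights a = sin((1−f)δ)/sin δ ≈ 2.192, b = sin(fδ)/sin δ ≈ 2.192.
p = a·p₁ + b·p₂ ≈ (-0.949, -0.035, 0.313); φ = arcsin(p_z) ≈ 18.24°, λ = atan2(p_y, p_x) ≈ -177.88°.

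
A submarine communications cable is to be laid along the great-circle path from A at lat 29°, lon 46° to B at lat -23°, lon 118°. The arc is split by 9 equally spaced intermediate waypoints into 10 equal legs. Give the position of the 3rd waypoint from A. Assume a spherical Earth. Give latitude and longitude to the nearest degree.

≈ lat 15°, lon 69°

Convert each endpoint to a unit vector on the sphere (x = cos φ cos λ, y = cos φ sin λ, z = sin φ).
The central angle between the endpoints is δ = arccos(p₁·p₂) ≈ 1.511 rad (86.6°).
Interpolate at f = 3/10 with slerp weights a = sin((1−f)δ)/sin δ ≈ 0.873, b = sin(fδ)/sin δ ≈ 0.439.
p = a·p₁ + b·p₂ ≈ (0.341, 0.906, 0.252); φ = arcsin(p_z) ≈ 14.58°, λ = atan2(p_y, p_x) ≈ 69.39°.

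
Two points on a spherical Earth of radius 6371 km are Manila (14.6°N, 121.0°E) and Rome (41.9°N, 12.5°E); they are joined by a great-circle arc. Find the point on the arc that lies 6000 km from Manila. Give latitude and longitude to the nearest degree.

≈ 45°N, 68°E

From cos δ = sin φ₁ sin φ₂ + cos φ₁ cos φ₂ cos Δλ, the central angle is δ ≈ 1.631 rad (93.5°). The total great-circle distance is δ·R ≈ 1.631 × 6371 ≈ 10391 km, so the target fraction is f = 6000/10391 ≈ 0.577.
Interpolate at f ≈ 0.577 with slerp weights a = sin((1−f)δ)/sin δ ≈ 0.637, b = sin(fδ)/sin δ ≈ 0.810.
p = a·p₁ + b·p₂ ≈ (0.271, 0.659, 0.702); φ = arcsin(p_z) ≈ 44.55°, λ = atan2(p_y, p_x) ≈ 67.64°.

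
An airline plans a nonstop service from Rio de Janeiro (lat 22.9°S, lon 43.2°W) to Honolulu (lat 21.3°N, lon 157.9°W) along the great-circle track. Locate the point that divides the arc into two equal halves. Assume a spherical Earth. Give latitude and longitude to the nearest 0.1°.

≈ lat 1.5°S, lon 101.1°W

Convert each endpoint to a unit vector on the sphere (x = cos φ cos λ, y = cos φ sin λ, z = sin φ).
The central angle between the endpoints is δ = arccos(p₁·p₂) ≈ 2.094 rad (120.0°).
Interpolate at f = 1/2 with slerp weights a = sin((1−f)δ)/sin δ ≈ 1.000, b = sin(fδ)/sin δ ≈ 1.000.
p = a·p₁ + b·p₂ ≈ (-0.192, -0.981, -0.026); φ = arcsin(p_z) ≈ -1.48°, λ = atan2(p_y, p_x) ≈ -101.06°.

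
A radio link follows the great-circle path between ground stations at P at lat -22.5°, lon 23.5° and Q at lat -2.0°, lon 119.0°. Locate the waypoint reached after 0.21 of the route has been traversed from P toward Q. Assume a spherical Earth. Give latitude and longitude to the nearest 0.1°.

The haversine formula gives a central angle δ ≈ 1.646 rad (94.3°) between the endpoints.
Interpolate at f = 0.21 with slerp weights a = sin((1−f)δ)/sin δ ≈ 0.966, b = sin(fδ)/sin δ ≈ 0.340.
p = a·p₁ + b·p₂ ≈ (0.654, 0.653, -0.382); φ = arcsin(p_z) ≈ -22.44°, λ = atan2(p_y, p_x) ≈ 44.95°.

≈ lat -22.4°, lon 45.0°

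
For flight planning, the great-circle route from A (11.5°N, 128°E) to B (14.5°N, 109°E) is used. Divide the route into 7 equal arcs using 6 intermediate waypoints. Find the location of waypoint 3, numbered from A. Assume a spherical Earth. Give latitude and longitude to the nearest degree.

Convert each endpoint to a unit vector on the sphere (x = cos φ cos λ, y = cos φ sin λ, z = sin φ).
The central angle between the endpoints is δ = arccos(p₁·p₂) ≈ 0.327 rad (18.7°).
Interpolate at f = 3/7 with slerp weights a = sin((1−f)δ)/sin δ ≈ 0.578, b = sin(fδ)/sin δ ≈ 0.435.
p = a·p₁ + b·p₂ ≈ (-0.486, 0.845, 0.224); φ = arcsin(p_z) ≈ 12.96°, λ = atan2(p_y, p_x) ≈ 119.91°.

≈ (13°N, 120°E)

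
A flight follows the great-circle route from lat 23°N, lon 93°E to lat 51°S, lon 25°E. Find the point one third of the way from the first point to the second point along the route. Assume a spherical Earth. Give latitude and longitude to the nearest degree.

The haversine formula gives a central angle δ ≈ 1.658 rad (95.0°) between the endpoints.
Interpolate at f = 1/3 with slerp weights a = sin((1−f)δ)/sin δ ≈ 0.897, b = sin(fδ)/sin δ ≈ 0.527.
p = a·p₁ + b·p₂ ≈ (0.257, 0.965, -0.059); φ = arcsin(p_z) ≈ -3.38°, λ = atan2(p_y, p_x) ≈ 75.07°.

≈ lat 3°S, lon 75°E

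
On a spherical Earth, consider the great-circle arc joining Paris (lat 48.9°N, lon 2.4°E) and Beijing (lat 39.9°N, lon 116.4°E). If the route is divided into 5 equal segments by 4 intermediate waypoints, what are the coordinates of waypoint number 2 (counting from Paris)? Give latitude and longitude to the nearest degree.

The haversine formula gives a central angle δ ≈ 1.289 rad (73.8°) between the endpoints.
Interpolate at f = 2/5 with slerp weights a = sin((1−f)δ)/sin δ ≈ 0.727, b = sin(fδ)/sin δ ≈ 0.513.
p = a·p₁ + b·p₂ ≈ (0.303, 0.373, 0.877); φ = arcsin(p_z) ≈ 61.31°, λ = atan2(p_y, p_x) ≈ 50.93°.

≈ lat 61°N, lon 51°E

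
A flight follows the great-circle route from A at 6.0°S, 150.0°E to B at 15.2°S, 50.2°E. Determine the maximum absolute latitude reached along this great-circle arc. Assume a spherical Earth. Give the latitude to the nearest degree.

≈ 17°S

The great circle lies in the plane with unit normal n̂ = (p₁ × p₂)/|p₁ × p₂|.
Here n̂_z ≈ -0.955; the vertex latitude is φ_max = arccos|n̂_z| ≈ 17.3°.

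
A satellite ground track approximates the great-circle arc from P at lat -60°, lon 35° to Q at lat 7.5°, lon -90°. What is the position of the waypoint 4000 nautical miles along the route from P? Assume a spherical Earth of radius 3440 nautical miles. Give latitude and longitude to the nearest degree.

Convert each endpoint to a unit vector on the sphere (x = cos φ cos λ, y = cos φ sin λ, z = sin φ).
The central angle between the endpoints is δ = arccos(p₁·p₂) ≈ 1.979 rad (113.4°). The total great-circle distance is δ·R ≈ 1.979 × 3440 ≈ 6809 nmi, so the target fraction is f = 4000/6809 ≈ 0.587.
Interpolate at f ≈ 0.587 with slerp weights a = sin((1−f)δ)/sin δ ≈ 0.794, b = sin(fδ)/sin δ ≈ 1.000.
p = a·p₁ + b·p₂ ≈ (0.325, -0.764, -0.557); φ = arcsin(p_z) ≈ -33.87°, λ = atan2(p_y, p_x) ≈ -66.93°.

≈ lat -34°, lon -67°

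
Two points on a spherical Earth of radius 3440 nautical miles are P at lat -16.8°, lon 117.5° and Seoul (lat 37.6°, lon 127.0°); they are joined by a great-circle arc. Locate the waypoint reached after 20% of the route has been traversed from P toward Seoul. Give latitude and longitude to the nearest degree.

Write both endpoints as unit vectors p₁, p₂ with components (cos φ cos λ, cos φ sin λ, sin φ).
The central angle between the endpoints is δ = arccos(p₁·p₂) ≈ 0.962 rad (55.1°).
Interpolate at f = 0.20 with slerp weights a = sin((1−f)δ)/sin δ ≈ 0.848, b = sin(fδ)/sin δ ≈ 0.233.
p = a·p₁ + b·p₂ ≈ (-0.486, 0.868, -0.103); φ = arcsin(p_z) ≈ -5.91°, λ = atan2(p_y, p_x) ≈ 119.26°.

≈ lat -6°, lon 119°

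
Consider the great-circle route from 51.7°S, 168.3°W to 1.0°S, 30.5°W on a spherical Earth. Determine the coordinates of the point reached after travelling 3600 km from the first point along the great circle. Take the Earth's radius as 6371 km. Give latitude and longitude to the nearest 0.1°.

≈ 61.9°S, 109.7°W

Write both endpoints as unit vectors p₁, p₂ with components (cos φ cos λ, cos φ sin λ, sin φ).
The central angle between the endpoints is δ = arccos(p₁·p₂) ≈ 2.032 rad (116.4°). The total great-circle distance is δ·R ≈ 2.032 × 6371 ≈ 12948 km, so the target fraction is f = 3600/12948 ≈ 0.278.
Interpolate at f ≈ 0.278 with slerp weights a = sin((1−f)δ)/sin δ ≈ 1.111, b = sin(fδ)/sin δ ≈ 0.598.
p = a·p₁ + b·p₂ ≈ (-0.159, -0.443, -0.882); φ = arcsin(p_z) ≈ -61.92°, λ = atan2(p_y, p_x) ≈ -109.74°.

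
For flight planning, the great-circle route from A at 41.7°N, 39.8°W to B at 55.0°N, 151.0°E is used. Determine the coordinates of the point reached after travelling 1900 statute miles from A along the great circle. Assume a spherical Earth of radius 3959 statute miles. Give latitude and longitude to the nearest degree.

Write both endpoints as unit vectors p₁, p₂ with components (cos φ cos λ, cos φ sin λ, sin φ).
The central angle between the endpoints is δ = arccos(p₁·p₂) ≈ 1.446 rad (82.9°). The total great-circle distance is δ·R ≈ 1.446 × 3959 ≈ 5726 mi, so the target fraction is f = 1900/5726 ≈ 0.332.
Interpolate at f ≈ 0.332 with slerp weights a = sin((1−f)δ)/sin δ ≈ 0.829, b = sin(fδ)/sin δ ≈ 0.465.
p = a·p₁ + b·p₂ ≈ (0.242, -0.267, 0.933); φ = arcsin(p_z) ≈ 68.87°, λ = atan2(p_y, p_x) ≈ -47.78°.

≈ 69°N, 48°W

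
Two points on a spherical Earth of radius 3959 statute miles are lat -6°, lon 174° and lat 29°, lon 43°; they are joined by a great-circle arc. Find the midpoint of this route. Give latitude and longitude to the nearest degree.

≈ lat 26°, lon 117°

Write both endpoints as unit vectors p₁, p₂ with components (cos φ cos λ, cos φ sin λ, sin φ).
The central angle between the endpoints is δ = arccos(p₁·p₂) ≈ 2.241 rad (128.4°).
Interpolate at f = 1/2 with slerp weights a = sin((1−f)δ)/sin δ ≈ 1.149, b = sin(fδ)/sin δ ≈ 1.149.
p = a·p₁ + b·p₂ ≈ (-0.402, 0.805, 0.437); φ = arcsin(p_z) ≈ 25.91°, λ = atan2(p_y, p_x) ≈ 116.51°.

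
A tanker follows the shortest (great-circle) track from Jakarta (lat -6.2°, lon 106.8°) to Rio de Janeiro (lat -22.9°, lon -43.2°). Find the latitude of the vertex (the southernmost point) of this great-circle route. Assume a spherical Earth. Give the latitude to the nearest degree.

≈ -46°

The great circle lies in the plane with unit normal n̂ = (p₁ × p₂)/|p₁ × p₂|.
Here n̂_z ≈ -0.694; the vertex latitude is φ_max = arccos|n̂_z| ≈ 46.1°.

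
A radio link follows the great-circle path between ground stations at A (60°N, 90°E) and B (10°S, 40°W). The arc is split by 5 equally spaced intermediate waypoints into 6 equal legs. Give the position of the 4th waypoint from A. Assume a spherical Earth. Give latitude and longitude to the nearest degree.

≈ (25°N, 22°W)

The haversine formula gives a central angle δ ≈ 2.057 rad (117.8°) between the endpoints.
Interpolate at f = 4/6 with slerp weights a = sin((1−f)δ)/sin δ ≈ 0.716, b = sin(fδ)/sin δ ≈ 1.108.
p = a·p₁ + b·p₂ ≈ (0.836, -0.344, 0.428); φ = arcsin(p_z) ≈ 25.31°, λ = atan2(p_y, p_x) ≈ -22.34°.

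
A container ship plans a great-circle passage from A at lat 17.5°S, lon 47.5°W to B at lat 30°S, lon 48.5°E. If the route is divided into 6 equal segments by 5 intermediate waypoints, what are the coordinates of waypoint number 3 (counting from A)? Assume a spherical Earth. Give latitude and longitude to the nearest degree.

Write both endpoints as unit vectors p₁, p₂ with components (cos φ cos λ, cos φ sin λ, sin φ).
The central angle between the endpoints is δ = arccos(p₁·p₂) ≈ 1.507 rad (86.3°).
Interpolate at f = 3/6 with slerp weights a = sin((1−f)δ)/sin δ ≈ 0.686, b = sin(fδ)/sin δ ≈ 0.686.
p = a·p₁ + b·p₂ ≈ (0.835, -0.037, -0.549); φ = arcsin(p_z) ≈ -33.29°, λ = atan2(p_y, p_x) ≈ -2.56°.

≈ lat 33°S, lon 3°W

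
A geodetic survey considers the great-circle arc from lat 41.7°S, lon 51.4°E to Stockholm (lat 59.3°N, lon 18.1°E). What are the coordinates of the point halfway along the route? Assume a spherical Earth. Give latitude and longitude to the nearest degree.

Write both endpoints as unit vectors p₁, p₂ with components (cos φ cos λ, cos φ sin λ, sin φ).
The central angle between the endpoints is δ = arccos(p₁·p₂) ≈ 1.827 rad (104.7°).
Interpolate at f = 1/2 with slerp weights a = sin((1−f)δ)/sin δ ≈ 0.818, b = sin(fδ)/sin δ ≈ 0.818.
p = a·p₁ + b·p₂ ≈ (0.778, 0.607, 0.159); φ = arcsin(p_z) ≈ 9.16°, λ = atan2(p_y, p_x) ≈ 37.96°.

≈ lat 9°N, lon 38°E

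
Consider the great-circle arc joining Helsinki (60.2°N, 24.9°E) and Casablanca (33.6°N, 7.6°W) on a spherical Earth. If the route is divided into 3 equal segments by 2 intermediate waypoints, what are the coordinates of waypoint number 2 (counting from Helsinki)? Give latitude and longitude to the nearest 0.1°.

From cos δ = sin φ₁ sin φ₂ + cos φ₁ cos φ₂ cos Δλ, the central angle is δ ≈ 0.593 rad (34.0°).
Interpolate at f = 2/3 with slerp weights a = sin((1−f)δ)/sin δ ≈ 0.351, b = sin(fδ)/sin δ ≈ 0.689.
p = a·p₁ + b·p₂ ≈ (0.727, -0.002, 0.686); φ = arcsin(p_z) ≈ 43.34°, λ = atan2(p_y, p_x) ≈ -0.19°.

≈ (43.3°N, 0.2°W)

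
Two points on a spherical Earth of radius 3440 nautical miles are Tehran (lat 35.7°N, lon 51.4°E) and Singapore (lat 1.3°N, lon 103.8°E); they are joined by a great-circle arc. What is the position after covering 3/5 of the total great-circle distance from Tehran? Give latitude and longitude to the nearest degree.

The haversine formula gives a central angle δ ≈ 1.037 rad (59.4°) between the endpoints.
Interpolate at f = 3/5 with slerp weights a = sin((1−f)δ)/sin δ ≈ 0.468, b = sin(fδ)/sin δ ≈ 0.677.
p = a·p₁ + b·p₂ ≈ (0.076, 0.954, 0.289); φ = arcsin(p_z) ≈ 16.77°, λ = atan2(p_y, p_x) ≈ 85.46°.

≈ lat 17°N, lon 85°E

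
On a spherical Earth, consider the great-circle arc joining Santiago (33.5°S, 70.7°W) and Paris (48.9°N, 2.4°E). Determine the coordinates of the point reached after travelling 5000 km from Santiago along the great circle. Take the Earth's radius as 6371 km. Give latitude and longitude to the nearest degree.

≈ (3°N, 43°W)

Convert each endpoint to a unit vector on the sphere (x = cos φ cos λ, y = cos φ sin λ, z = sin φ).
The central angle between the endpoints is δ = arccos(p₁·p₂) ≈ 1.830 rad (104.9°). The total great-circle distance is δ·R ≈ 1.830 × 6371 ≈ 11661 km, so the target fraction is f = 5000/11661 ≈ 0.429.
Interpolate at f ≈ 0.429 with slerp weights a = sin((1−f)δ)/sin δ ≈ 0.895, b = sin(fδ)/sin δ ≈ 0.731.
p = a·p₁ + b·p₂ ≈ (0.727, -0.684, 0.057); φ = arcsin(p_z) ≈ 3.26°, λ = atan2(p_y, p_x) ≈ -43.27°.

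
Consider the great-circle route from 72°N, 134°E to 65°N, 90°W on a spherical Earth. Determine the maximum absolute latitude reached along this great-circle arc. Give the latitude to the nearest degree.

≈ 82°N

The great circle lies in the plane with unit normal n̂ = (p₁ × p₂)/|p₁ × p₂|.
Here n̂_z ≈ +0.142; the vertex latitude is φ_max = arccos|n̂_z| ≈ 81.9°.
Check via Clairaut: cos φ_max = |cos φ₁| · sin C = cos(72.0°)·sin(27.3°) ≈ 0.142, again giving ≈ 81.9°.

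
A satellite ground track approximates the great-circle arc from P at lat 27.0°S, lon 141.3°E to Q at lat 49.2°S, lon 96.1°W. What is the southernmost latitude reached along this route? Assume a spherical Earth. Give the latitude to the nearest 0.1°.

The great circle lies in the plane with unit normal n̂ = (p₁ × p₂)/|p₁ × p₂|.
Here n̂_z ≈ +0.491; the vertex latitude is φ_max = arccos|n̂_z| ≈ 60.6°.
Check via Clairaut: cos φ_max = |cos φ₁| · sin C = cos(27.0°)·sin(146.6°) ≈ 0.491, again giving ≈ 60.6°.

≈ 60.6°S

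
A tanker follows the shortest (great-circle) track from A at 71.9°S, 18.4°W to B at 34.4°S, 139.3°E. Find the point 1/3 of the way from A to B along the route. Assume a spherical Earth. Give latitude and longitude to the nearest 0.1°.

≈ 80.9°S, 103.7°E

From cos δ = sin φ₁ sin φ₂ + cos φ₁ cos φ₂ cos Δλ, the central angle is δ ≈ 1.266 rad (72.6°).
Interpolate at f = 1/3 with slerp weights a = sin((1−f)δ)/sin δ ≈ 0.783, b = sin(fδ)/sin δ ≈ 0.429.
p = a·p₁ + b·p₂ ≈ (-0.038, 0.154, -0.987); φ = arcsin(p_z) ≈ -80.87°, λ = atan2(p_y, p_x) ≈ 103.72°.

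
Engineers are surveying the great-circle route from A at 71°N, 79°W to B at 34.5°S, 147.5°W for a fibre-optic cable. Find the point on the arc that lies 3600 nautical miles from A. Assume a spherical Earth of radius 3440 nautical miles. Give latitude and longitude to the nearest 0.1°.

≈ 19.0°N, 130.3°W

Write both endpoints as unit vectors p₁, p₂ with components (cos φ cos λ, cos φ sin λ, sin φ).
The central angle between the endpoints is δ = arccos(p₁·p₂) ≈ 2.023 rad (115.9°). The total great-circle distance is δ·R ≈ 2.023 × 3440 ≈ 6960 nmi, so the target fraction is f = 3600/6960 ≈ 0.517.
Interpolate at f ≈ 0.517 with slerp weights a = sin((1−f)δ)/sin δ ≈ 0.921, b = sin(fδ)/sin δ ≈ 0.963.
p = a·p₁ + b·p₂ ≈ (-0.612, -0.721, 0.326); φ = arcsin(p_z) ≈ 19.03°, λ = atan2(p_y, p_x) ≈ -130.33°.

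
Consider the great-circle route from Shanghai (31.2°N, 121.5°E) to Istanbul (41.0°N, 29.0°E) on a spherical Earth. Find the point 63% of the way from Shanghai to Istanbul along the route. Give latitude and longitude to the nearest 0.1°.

Convert each endpoint to a unit vector on the sphere (x = cos φ cos λ, y = cos φ sin λ, z = sin φ).
The central angle between the endpoints is δ = arccos(p₁·p₂) ≈ 1.254 rad (71.8°).
Interpolate at f = 0.63 with slerp weights a = sin((1−f)δ)/sin δ ≈ 0.471, b = sin(fδ)/sin δ ≈ 0.748.
p = a·p₁ + b·p₂ ≈ (0.283, 0.617, 0.734); φ = arcsin(p_z) ≈ 47.25°, λ = atan2(p_y, p_x) ≈ 65.36°.

≈ (47.3°N, 65.4°E)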